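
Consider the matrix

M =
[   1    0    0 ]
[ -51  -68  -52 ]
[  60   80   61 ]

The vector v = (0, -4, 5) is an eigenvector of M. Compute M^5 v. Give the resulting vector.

(0, 972, -1215)

First find the eigenvalue: Mv = (0, 12, -15) = -3·(0, -4, 5), so λ = -3.
Then M^5 v = λ^5·v = (-3)^5·(0, -4, 5) = -243·(0, -4, 5) = (0, 972, -1215).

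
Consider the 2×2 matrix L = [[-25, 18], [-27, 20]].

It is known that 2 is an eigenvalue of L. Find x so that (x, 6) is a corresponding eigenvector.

4

We need (L - 2I)v = 0.
L - 2I = [[-27, 18], [-27, 18]].
Row 1: (-27)·x + (18)·6 = 0
Row 2: (-27)·x + (18)·6 = 0
Solving gives x = 4.
Check: L·(4, 6) = (8, 12) = 2·(4, 6).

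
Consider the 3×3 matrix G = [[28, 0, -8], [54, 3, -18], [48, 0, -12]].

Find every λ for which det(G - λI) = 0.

The characteristic polynomial is p(λ) = det(λI - G).
Expanding along the first row, p(λ) = λ^3 - 19λ^2 + 96λ - 144.
Try λ = 12: p(12) = 0, so 12 is a root.
Dividing by (λ - 12) leaves λ^2 - 7λ + 12.
The quadratic factors as (λ - 3)·(λ - 4).
Eigenvalues: 3, 4, 12.

3, 4, 12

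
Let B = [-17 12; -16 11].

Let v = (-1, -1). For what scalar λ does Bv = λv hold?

Compute Bv: B·(-1, -1) = (5, 5).
Since Bv = λv, compare component 1: 5 = λ·-1, so λ = -5.

-5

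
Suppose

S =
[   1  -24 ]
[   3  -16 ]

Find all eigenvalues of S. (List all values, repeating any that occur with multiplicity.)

det(S - μI) = (1 - μ)(-16 - μ) - (-24)·(3) = μ^2 + 15μ + 56.
This factors as (μ + 8)·(μ + 7) = 0.
Eigenvalues: -8, -7.

-8, -7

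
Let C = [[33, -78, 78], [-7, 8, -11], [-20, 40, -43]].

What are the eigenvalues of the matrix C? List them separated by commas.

The characteristic polynomial is p(t) = det(tI - C).
Expanding along the first row, p(t) = t^3 + 2t^2 - 45t - 126.
Rational-root test: t = 7 gives p(7) = 0.
Factor out (t - 7): p(t) = (t - 7)·(t^2 + 9t + 18).
The quadratic factors as (t + 6)·(t + 3).
Eigenvalues: -6, -3, 7.

-6, -3, 7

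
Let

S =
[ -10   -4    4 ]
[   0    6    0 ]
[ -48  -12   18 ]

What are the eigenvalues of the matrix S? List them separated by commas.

Set up det(λI - S) = 0.
Expanding along the first row, p(λ) = λ^3 - 14λ^2 + 60λ - 72.
Try λ = 2: p(2) = 0, so 2 is a root.
Factor out (λ - 2): p(λ) = (λ - 2)·(λ^2 - 12λ + 36).
The quadratic factor is (λ - 6)^2.
Eigenvalues: 2, 6, 6.

2, 6, 6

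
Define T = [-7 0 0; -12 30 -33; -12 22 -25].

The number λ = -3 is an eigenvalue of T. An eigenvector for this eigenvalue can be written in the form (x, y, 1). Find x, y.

0, 1

We need (T + 3I)v = 0.
T + 3I = [[-4, 0, 0], [-12, 33, -33], [-12, 22, -22]].
Row 1: (-4)·x + (0)·y + (0)·1 = 0
Row 2: (-12)·x + (33)·y + (-33)·1 = 0
Row 3: (-12)·x + (22)·y + (-22)·1 = 0
Solving gives x = 0, y = 1.
Check: T·(0, 1, 1) = (0, -3, -3) = -3·(0, 1, 1).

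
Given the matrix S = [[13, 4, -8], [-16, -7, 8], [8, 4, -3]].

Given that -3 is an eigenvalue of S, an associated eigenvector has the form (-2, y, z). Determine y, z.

We need (S + 3I)v = 0.
S + 3I = [[16, 4, -8], [-16, -4, 8], [8, 4, 0]].
Row 1: (16)·-2 + (4)·y + (-8)·z = 0
Row 2: (-16)·-2 + (-4)·y + (8)·z = 0
Row 3: (8)·-2 + (4)·y + (0)·z = 0
Solving gives y = 4, z = -2.
Check: S·(-2, 4, -2) = (6, -12, 6) = -3·(-2, 4, -2).

4, -2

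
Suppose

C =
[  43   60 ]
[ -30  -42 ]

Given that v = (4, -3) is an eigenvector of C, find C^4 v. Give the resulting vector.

(64, -48)

First find the eigenvalue: Cv = (-8, 6) = -2·(4, -3), so λ = -2.
Then C^4 v = λ^4·v = (-2)^4·(4, -3) = 16·(4, -3) = (64, -48).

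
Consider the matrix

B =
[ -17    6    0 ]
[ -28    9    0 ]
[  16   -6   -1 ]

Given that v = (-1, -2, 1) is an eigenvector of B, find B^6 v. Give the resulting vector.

First find the eigenvalue: Bv = (5, 10, -5) = -5·(-1, -2, 1), so λ = -5.
Then B^6 v = λ^6·v = (-5)^6·(-1, -2, 1) = 15625·(-1, -2, 1) = (-15625, -31250, 15625).

(-15625, -31250, 15625)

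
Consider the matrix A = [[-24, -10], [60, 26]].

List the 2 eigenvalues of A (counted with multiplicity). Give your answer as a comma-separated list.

-4, 6

det(A - λI) = (-24 - λ)(26 - λ) - (-10)·(60) = λ^2 - 2λ - 24.
This factors as (λ + 4)·(λ - 6) = 0.
Eigenvalues: -4, 6.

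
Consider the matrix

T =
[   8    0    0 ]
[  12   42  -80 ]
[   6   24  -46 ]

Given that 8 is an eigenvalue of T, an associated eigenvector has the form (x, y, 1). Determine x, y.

1, 2

We need (T - 8I)v = 0.
T - 8I = [[0, 0, 0], [12, 34, -80], [6, 24, -54]].
Row 1: (0)·x + (0)·y + (0)·1 = 0
Row 2: (12)·x + (34)·y + (-80)·1 = 0
Row 3: (6)·x + (24)·y + (-54)·1 = 0
Solving gives x = 1, y = 2.
Check: T·(1, 2, 1) = (8, 16, 8) = 8·(1, 2, 1).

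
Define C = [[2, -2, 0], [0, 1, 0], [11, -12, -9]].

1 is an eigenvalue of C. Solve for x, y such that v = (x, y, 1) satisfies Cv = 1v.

2, 1

We need (C - 1I)v = 0.
C - 1I = [[1, -2, 0], [0, 0, 0], [11, -12, -10]].
Row 1: (1)·x + (-2)·y + (0)·1 = 0
Row 2: (0)·x + (0)·y + (0)·1 = 0
Row 3: (11)·x + (-12)·y + (-10)·1 = 0
Solving gives x = 2, y = 1.
Check: C·(2, 1, 1) = (2, 1, 1) = 1·(2, 1, 1).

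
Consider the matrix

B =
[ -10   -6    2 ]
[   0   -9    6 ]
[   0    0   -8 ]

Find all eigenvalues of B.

B is upper triangular, so its eigenvalues are the diagonal entries.
Diagonal: -10, -9, -8.

-10, -9, -8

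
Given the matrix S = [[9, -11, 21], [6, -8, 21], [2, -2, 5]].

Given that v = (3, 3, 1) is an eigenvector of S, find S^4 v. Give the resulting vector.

(1875, 1875, 625)

First find the eigenvalue: Sv = (15, 15, 5) = 5·(3, 3, 1), so λ = 5.
Then S^4 v = λ^4·v = 5^4·(3, 3, 1) = 625·(3, 3, 1) = (1875, 1875, 625).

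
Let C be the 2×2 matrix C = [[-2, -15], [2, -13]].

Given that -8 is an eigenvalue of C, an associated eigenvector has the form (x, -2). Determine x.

-5

We need (C + 8I)v = 0.
C + 8I = [[6, -15], [2, -5]].
Row 1: (6)·x + (-15)·-2 = 0
Row 2: (2)·x + (-5)·-2 = 0
Solving gives x = -5.
Check: C·(-5, -2) = (40, 16) = -8·(-5, -2).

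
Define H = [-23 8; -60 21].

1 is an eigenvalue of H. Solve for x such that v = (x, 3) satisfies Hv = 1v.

1

We need (H - 1I)v = 0.
H - 1I = [[-24, 8], [-60, 20]].
Row 1: (-24)·x + (8)·3 = 0
Row 2: (-60)·x + (20)·3 = 0
Solving gives x = 1.
Check: H·(1, 3) = (1, 3) = 1·(1, 3).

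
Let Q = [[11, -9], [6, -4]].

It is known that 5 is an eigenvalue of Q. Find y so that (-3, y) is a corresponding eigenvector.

We need (Q - 5I)v = 0.
Q - 5I = [[6, -9], [6, -9]].
Row 1: (6)·-3 + (-9)·y = 0
Row 2: (6)·-3 + (-9)·y = 0
Solving gives y = -2.
Check: Q·(-3, -2) = (-15, -10) = 5·(-3, -2).

-2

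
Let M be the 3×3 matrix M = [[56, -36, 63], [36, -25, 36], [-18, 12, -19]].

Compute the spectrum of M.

Set up det(rI - M) = 0.
Expanding the 3×3 determinant: p(r) = r^3 - 12r^2 + 9r + 22.
Try r = 11: p(11) = 0, so 11 is a root.
Factor out (r - 11): p(r) = (r - 11)·(r^2 - r - 2).
The quadratic factors as (r + 1)·(r - 2).
Eigenvalues: -1, 2, 11.

-1, 2, 11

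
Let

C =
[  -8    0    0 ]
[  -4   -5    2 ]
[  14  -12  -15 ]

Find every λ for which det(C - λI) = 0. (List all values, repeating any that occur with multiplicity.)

Compute the characteristic polynomial p(lambda) = det(lambda·I - C).
Cofactor expansion gives p(lambda) = lambda^3 + 28·lambda^2 + 259·lambda + 792.
Since p(-8) = 0, lambda = -8 is a root.
Dividing by (lambda + 8) leaves lambda^2 + 20·lambda + 99.
The quadratic factors as (lambda + 11)·(lambda + 9).
Eigenvalues: -11, -9, -8.

-11, -9, -8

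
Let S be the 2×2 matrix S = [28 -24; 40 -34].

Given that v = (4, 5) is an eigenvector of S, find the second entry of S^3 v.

First find the eigenvalue: Sv = (-8, -10) = -2·(4, 5), so λ = -2.
Then S^3 v = λ^3·v = (-2)^3·(4, 5) = -8·(4, 5) = (-32, -40).

-40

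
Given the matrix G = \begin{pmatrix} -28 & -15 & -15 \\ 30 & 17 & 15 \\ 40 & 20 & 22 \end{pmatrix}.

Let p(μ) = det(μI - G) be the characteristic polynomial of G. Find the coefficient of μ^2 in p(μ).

The coefficient of μ^2 of det(μI - G) is −trace(G).
trace(G) = (-28) + (17) + (22) = 11, so the coefficient is -11.

-11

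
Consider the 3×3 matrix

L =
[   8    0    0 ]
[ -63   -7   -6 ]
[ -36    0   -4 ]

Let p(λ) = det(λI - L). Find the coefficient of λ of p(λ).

-60

p(λ) = λ^3 + 3λ^2 - 60λ - 224.
The coefficient of λ is -60.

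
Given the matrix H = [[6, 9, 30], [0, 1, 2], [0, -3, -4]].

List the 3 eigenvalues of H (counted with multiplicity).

-2, -1, 6

Compute the characteristic polynomial p(s) = det(sI - H).
Expanding the 3×3 determinant: p(s) = s^3 - 3s^2 - 16s - 12.
Since p(-1) = 0, s = -1 is a root.
Dividing by (s + 1) leaves s^2 - 4s - 12.
The quadratic factors as (s + 2)·(s - 6).
Eigenvalues: -2, -1, 6.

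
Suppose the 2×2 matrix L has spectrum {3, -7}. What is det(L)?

-21

det(L) is the product of the eigenvalues: (3) · (-7) = -21.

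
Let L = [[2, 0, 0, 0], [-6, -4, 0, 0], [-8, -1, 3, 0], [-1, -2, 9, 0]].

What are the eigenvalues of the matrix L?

L is lower triangular, so its eigenvalues are the diagonal entries.
Diagonal: 2, -4, 3, 0.

-4, 0, 2, 3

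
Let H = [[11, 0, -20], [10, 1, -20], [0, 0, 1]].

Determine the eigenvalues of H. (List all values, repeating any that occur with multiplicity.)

1, 1, 11

Set up det(λI - H) = 0.
Expanding the 3×3 determinant: p(λ) = λ^3 - 13λ^2 + 23λ - 11.
Since p(11) = 0, λ = 11 is a root.
Factor out (λ - 11): p(λ) = (λ - 11)·(λ^2 - 2λ + 1).
The quadratic factor is (λ - 1)^2.
Eigenvalues: 1, 1, 11.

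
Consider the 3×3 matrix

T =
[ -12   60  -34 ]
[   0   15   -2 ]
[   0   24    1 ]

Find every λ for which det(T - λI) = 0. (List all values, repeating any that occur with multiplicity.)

-12, 7, 9

Set up det(μI - T) = 0.
Expanding along the first row, p(μ) = μ^3 - 4μ^2 - 129μ + 756.
Rational-root test: μ = 7 gives p(7) = 0.
Factor out (μ - 7): p(μ) = (μ - 7)·(μ^2 + 3μ - 108).
The quadratic factors as (μ + 12)·(μ - 9).
Eigenvalues: -12, 7, 9.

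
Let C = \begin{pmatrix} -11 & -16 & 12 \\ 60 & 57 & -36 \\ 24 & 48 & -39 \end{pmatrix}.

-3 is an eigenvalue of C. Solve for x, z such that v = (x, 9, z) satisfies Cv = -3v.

We need (C + 3I)v = 0.
C + 3I = [[-8, -16, 12], [60, 60, -36], [24, 48, -36]].
Row 1: (-8)·x + (-16)·9 + (12)·z = 0
Row 2: (60)·x + (60)·9 + (-36)·z = 0
Row 3: (24)·x + (48)·9 + (-36)·z = 0
Solving gives x = -3, z = 10.
Check: C·(-3, 9, 10) = (9, -27, -30) = -3·(-3, 9, 10).

-3, 10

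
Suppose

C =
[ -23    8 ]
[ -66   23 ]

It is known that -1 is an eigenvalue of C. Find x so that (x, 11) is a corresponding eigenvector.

We need (C + 1I)v = 0.
C + 1I = [[-22, 8], [-66, 24]].
Row 1: (-22)·x + (8)·11 = 0
Row 2: (-66)·x + (24)·11 = 0
Solving gives x = 4.
Check: C·(4, 11) = (-4, -11) = -1·(4, 11).

4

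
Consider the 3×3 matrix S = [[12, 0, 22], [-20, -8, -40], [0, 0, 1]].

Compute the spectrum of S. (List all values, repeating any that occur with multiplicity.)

-8, 1, 12

Compute the characteristic polynomial p(μ) = det(μI - S).
Expanding the 3×3 determinant: p(μ) = μ^3 - 5μ^2 - 92μ + 96.
Since p(1) = 0, μ = 1 is a root.
Dividing by (μ - 1) leaves μ^2 - 4μ - 96.
The quadratic factors as (μ + 8)·(μ - 12).
Eigenvalues: -8, 1, 12.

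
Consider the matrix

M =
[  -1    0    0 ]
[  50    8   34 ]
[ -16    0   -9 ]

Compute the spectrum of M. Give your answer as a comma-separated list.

The characteristic polynomial is p(λ) = det(λI - M).
Expanding the 3×3 determinant: p(λ) = λ^3 + 2λ^2 - 71λ - 72.
Try λ = 8: p(8) = 0, so 8 is a root.
Dividing by (λ - 8) leaves λ^2 + 10λ + 9.
The quadratic factors as (λ + 9)·(λ + 1).
Eigenvalues: -9, -1, 8.

-9, -1, 8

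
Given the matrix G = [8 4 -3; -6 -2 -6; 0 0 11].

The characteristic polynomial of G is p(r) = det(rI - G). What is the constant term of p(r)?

p(r) = r^3 - 17r^2 + 74r - 88.
The constant term is -88.

-88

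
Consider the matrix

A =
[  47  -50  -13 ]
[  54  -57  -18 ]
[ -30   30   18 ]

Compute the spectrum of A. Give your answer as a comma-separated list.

Set up det(λI - A) = 0.
Cofactor expansion gives p(λ) = λ^3 - 8λ^2 - 9λ + 72.
Try λ = 3: p(3) = 0, so 3 is a root.
Dividing by (λ - 3) leaves λ^2 - 5λ - 24.
The quadratic factors as (λ + 3)·(λ - 8).
Eigenvalues: -3, 3, 8.

-3, 3, 8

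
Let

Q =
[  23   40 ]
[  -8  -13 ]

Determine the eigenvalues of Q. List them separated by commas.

det(Q - μI) = (23 - μ)(-13 - μ) - (40)·(-8) = μ^2 - 10μ + 21.
This factors as (μ - 3)·(μ - 7) = 0.
Eigenvalues: 3, 7.

3, 7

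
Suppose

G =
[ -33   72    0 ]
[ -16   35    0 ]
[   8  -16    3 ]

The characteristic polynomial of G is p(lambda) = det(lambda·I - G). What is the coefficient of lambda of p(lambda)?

p(lambda) = lambda^3 - 5·lambda^2 + 3·lambda + 9.
The coefficient of lambda is 3.

3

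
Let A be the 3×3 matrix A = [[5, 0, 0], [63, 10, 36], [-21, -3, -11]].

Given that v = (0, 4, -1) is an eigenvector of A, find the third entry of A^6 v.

First find the eigenvalue: Av = (0, 4, -1) = 1·(0, 4, -1), so λ = 1.
Then A^6 v = λ^6·v = 1^6·(0, 4, -1) = 1·(0, 4, -1) = (0, 4, -1).

-1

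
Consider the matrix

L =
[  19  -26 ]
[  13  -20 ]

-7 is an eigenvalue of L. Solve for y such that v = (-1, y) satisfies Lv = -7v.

-1

We need (L + 7I)v = 0.
L + 7I = [[26, -26], [13, -13]].
Row 1: (26)·-1 + (-26)·y = 0
Row 2: (13)·-1 + (-13)·y = 0
Solving gives y = -1.
Check: L·(-1, -1) = (7, 7) = -7·(-1, -1).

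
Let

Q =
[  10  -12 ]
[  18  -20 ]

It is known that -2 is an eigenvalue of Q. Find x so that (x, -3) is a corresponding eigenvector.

We need (Q + 2I)v = 0.
Q + 2I = [[12, -12], [18, -18]].
Row 1: (12)·x + (-12)·-3 = 0
Row 2: (18)·x + (-18)·-3 = 0
Solving gives x = -3.
Check: Q·(-3, -3) = (6, 6) = -2·(-3, -3).

-3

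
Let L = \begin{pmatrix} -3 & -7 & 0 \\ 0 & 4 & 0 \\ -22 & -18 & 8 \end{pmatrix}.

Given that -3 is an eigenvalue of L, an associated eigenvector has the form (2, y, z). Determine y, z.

0, 4

We need (L + 3I)v = 0.
L + 3I = [[0, -7, 0], [0, 7, 0], [-22, -18, 11]].
Row 1: (0)·2 + (-7)·y + (0)·z = 0
Row 2: (0)·2 + (7)·y + (0)·z = 0
Row 3: (-22)·2 + (-18)·y + (11)·z = 0
Solving gives y = 0, z = 4.
Check: L·(2, 0, 4) = (-6, 0, -12) = -3·(2, 0, 4).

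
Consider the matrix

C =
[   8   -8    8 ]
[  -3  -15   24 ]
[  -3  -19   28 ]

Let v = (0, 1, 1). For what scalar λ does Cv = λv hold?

9

Compute Cv: C·(0, 1, 1) = (0, 9, 9).
Since Cv = λv, compare component 2: 9 = λ·1, so λ = 9.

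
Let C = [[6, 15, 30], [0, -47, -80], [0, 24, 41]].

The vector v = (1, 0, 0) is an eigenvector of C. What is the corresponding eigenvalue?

Compute Cv: C·(1, 0, 0) = (6, 0, 0).
Since Cv = λv, compare component 1: 6 = λ·1, so λ = 6.

6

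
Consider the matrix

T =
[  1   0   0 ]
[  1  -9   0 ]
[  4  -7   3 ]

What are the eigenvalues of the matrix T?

T is lower triangular, so its eigenvalues are the diagonal entries.
Diagonal: 1, -9, 3.

-9, 1, 3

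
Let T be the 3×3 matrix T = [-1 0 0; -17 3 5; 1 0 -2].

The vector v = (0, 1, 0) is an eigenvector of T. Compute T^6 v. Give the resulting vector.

(0, 729, 0)

First find the eigenvalue: Tv = (0, 3, 0) = 3·(0, 1, 0), so λ = 3.
Then T^6 v = λ^6·v = 3^6·(0, 1, 0) = 729·(0, 1, 0) = (0, 729, 0).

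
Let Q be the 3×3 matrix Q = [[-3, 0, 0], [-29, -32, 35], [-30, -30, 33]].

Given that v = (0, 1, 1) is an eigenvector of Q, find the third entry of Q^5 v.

First find the eigenvalue: Qv = (0, 3, 3) = 3·(0, 1, 1), so λ = 3.
Then Q^5 v = λ^5·v = 3^5·(0, 1, 1) = 243·(0, 1, 1) = (0, 243, 243).

243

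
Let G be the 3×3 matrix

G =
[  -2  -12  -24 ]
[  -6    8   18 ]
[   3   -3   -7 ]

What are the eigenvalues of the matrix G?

Compute the characteristic polynomial p(r) = det(rI - G).
Expanding the 3×3 determinant: p(r) = r^3 + r^2 - 4r - 4.
Since p(-2) = 0, r = -2 is a root.
Factor out (r + 2): p(r) = (r + 2)·(r^2 - r - 2).
The quadratic factors as (r + 1)·(r - 2).
Eigenvalues: -2, -1, 2.

-2, -1, 2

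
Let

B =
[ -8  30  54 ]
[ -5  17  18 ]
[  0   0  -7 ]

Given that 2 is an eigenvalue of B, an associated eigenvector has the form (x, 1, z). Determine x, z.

3, 0

We need (B - 2I)v = 0.
B - 2I = [[-10, 30, 54], [-5, 15, 18], [0, 0, -9]].
Row 1: (-10)·x + (30)·1 + (54)·z = 0
Row 2: (-5)·x + (15)·1 + (18)·z = 0
Row 3: (0)·x + (0)·1 + (-9)·z = 0
Solving gives x = 3, z = 0.
Check: B·(3, 1, 0) = (6, 2, 0) = 2·(3, 1, 0).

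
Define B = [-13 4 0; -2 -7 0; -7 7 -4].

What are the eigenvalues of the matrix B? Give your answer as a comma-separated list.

-11, -9, -4

Set up det(μI - B) = 0.
Cofactor expansion gives p(μ) = μ^3 + 24μ^2 + 179μ + 396.
Since p(-4) = 0, μ = -4 is a root.
Factor out (μ + 4): p(μ) = (μ + 4)·(μ^2 + 20μ + 99).
The quadratic factors as (μ + 11)·(μ + 9).
Eigenvalues: -11, -9, -4.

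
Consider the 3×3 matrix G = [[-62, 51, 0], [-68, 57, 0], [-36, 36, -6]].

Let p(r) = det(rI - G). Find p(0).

p(0) = det(0·I − G) = det(−G) = (−1)^3·det(G).
det(G) = 396, so p(0) = -396.

-396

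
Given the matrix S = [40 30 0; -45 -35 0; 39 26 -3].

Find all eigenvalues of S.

The characteristic polynomial is p(λ) = det(λI - S).
Cofactor expansion gives p(λ) = λ^3 - 2λ^2 - 65λ - 150.
Since p(-3) = 0, λ = -3 is a root.
Factor out (λ + 3): p(λ) = (λ + 3)·(λ^2 - 5λ - 50).
The quadratic factors as (λ + 5)·(λ - 10).
Eigenvalues: -5, -3, 10.

-5, -3, 10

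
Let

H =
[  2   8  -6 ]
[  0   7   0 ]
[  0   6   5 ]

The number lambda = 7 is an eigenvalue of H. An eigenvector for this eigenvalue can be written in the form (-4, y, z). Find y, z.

We need (H - 7I)v = 0.
H - 7I = [[-5, 8, -6], [0, 0, 0], [0, 6, -2]].
Row 1: (-5)·-4 + (8)·y + (-6)·z = 0
Row 2: (0)·-4 + (0)·y + (0)·z = 0
Row 3: (0)·-4 + (6)·y + (-2)·z = 0
Solving gives y = 2, z = 6.
Check: H·(-4, 2, 6) = (-28, 14, 42) = 7·(-4, 2, 6).

2, 6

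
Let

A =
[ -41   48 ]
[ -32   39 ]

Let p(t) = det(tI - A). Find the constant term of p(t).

-63

p(t) = t^2 + 2t - 63.
The constant term is -63.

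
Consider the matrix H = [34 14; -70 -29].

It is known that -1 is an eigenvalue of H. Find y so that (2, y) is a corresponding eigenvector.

-5

We need (H + 1I)v = 0.
H + 1I = [[35, 14], [-70, -28]].
Row 1: (35)·2 + (14)·y = 0
Row 2: (-70)·2 + (-28)·y = 0
Solving gives y = -5.
Check: H·(2, -5) = (-2, 5) = -1·(2, -5).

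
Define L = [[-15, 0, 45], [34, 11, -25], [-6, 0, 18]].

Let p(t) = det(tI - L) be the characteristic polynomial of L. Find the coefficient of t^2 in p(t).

-14

The coefficient of t^2 of det(tI - L) is −trace(L).
trace(L) = (-15) + (11) + (18) = 14, so the coefficient is -14.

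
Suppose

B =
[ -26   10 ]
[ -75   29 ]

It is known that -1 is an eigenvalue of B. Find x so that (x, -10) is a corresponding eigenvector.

We need (B + 1I)v = 0.
B + 1I = [[-25, 10], [-75, 30]].
Row 1: (-25)·x + (10)·-10 = 0
Row 2: (-75)·x + (30)·-10 = 0
Solving gives x = -4.
Check: B·(-4, -10) = (4, 10) = -1·(-4, -10).

-4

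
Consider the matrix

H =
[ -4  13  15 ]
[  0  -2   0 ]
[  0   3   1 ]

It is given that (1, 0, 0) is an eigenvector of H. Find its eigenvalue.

-4

Compute Hv: H·(1, 0, 0) = (-4, 0, 0).
Since Hv = λv, compare component 1: -4 = λ·1, so λ = -4.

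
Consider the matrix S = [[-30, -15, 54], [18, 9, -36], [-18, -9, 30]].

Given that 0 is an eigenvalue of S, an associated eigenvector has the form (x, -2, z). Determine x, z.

1, 0

We need (S)v = 0.
S = [[-30, -15, 54], [18, 9, -36], [-18, -9, 30]].
Row 1: (-30)·x + (-15)·-2 + (54)·z = 0
Row 2: (18)·x + (9)·-2 + (-36)·z = 0
Row 3: (-18)·x + (-9)·-2 + (30)·z = 0
Solving gives x = 1, z = 0.
Check: S·(1, -2, 0) = (0, 0, 0) = 0·(1, -2, 0).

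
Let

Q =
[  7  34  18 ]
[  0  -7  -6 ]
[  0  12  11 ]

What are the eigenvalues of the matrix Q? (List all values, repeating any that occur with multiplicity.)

Set up det(lambda·I - Q) = 0.
Expanding the 3×3 determinant: p(lambda) = lambda^3 - 11·lambda^2 + 23·lambda + 35.
Try lambda = -1: p(-1) = 0, so -1 is a root.
Dividing by (lambda + 1) leaves lambda^2 - 12·lambda + 35.
The quadratic factors as (lambda - 5)·(lambda - 7).
Eigenvalues: -1, 5, 7.

-1, 5, 7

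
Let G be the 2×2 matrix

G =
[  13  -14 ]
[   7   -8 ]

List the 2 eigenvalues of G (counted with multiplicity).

-1, 6

det(G - λI) = (13 - λ)(-8 - λ) - (-14)·(7) = λ^2 - 5λ - 6.
This factors as (λ + 1)·(λ - 6) = 0.
Eigenvalues: -1, 6.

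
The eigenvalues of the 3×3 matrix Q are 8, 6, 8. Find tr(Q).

trace(Q) is the sum of the eigenvalues: (8) + (6) + (8) = 22.

22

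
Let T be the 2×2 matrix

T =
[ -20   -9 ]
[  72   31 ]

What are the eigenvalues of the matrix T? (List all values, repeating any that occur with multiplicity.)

det(T - λI) = (-20 - λ)(31 - λ) - (-9)·(72) = λ^2 - 11λ + 28.
This factors as (λ - 4)·(λ - 7) = 0.
Eigenvalues: 4, 7.

4, 7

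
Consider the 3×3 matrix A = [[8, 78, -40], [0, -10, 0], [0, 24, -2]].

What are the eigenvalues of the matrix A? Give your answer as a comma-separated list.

-10, -2, 8

The characteristic polynomial is p(λ) = det(λI - A).
Expanding the 3×3 determinant: p(λ) = λ^3 + 4λ^2 - 76λ - 160.
Try λ = 8: p(8) = 0, so 8 is a root.
Dividing by (λ - 8) leaves λ^2 + 12λ + 20.
The quadratic factors as (λ + 10)·(λ + 2).
Eigenvalues: -10, -2, 8.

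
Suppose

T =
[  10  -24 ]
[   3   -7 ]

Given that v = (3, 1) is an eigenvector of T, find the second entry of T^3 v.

8

First find the eigenvalue: Tv = (6, 2) = 2·(3, 1), so λ = 2.
Then T^3 v = λ^3·v = 2^3·(3, 1) = 8·(3, 1) = (24, 8).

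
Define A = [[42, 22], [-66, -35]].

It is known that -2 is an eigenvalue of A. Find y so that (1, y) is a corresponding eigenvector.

We need (A + 2I)v = 0.
A + 2I = [[44, 22], [-66, -33]].
Row 1: (44)·1 + (22)·y = 0
Row 2: (-66)·1 + (-33)·y = 0
Solving gives y = -2.
Check: A·(1, -2) = (-2, 4) = -2·(1, -2).

-2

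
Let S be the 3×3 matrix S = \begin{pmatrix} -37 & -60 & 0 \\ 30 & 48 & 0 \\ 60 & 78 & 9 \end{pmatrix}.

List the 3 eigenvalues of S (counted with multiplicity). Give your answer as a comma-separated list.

3, 8, 9

Compute the characteristic polynomial p(λ) = det(λI - S).
Expanding along the first row, p(λ) = λ^3 - 20λ^2 + 123λ - 216.
Since p(3) = 0, λ = 3 is a root.
Factor out (λ - 3): p(λ) = (λ - 3)·(λ^2 - 17λ + 72).
The quadratic factors as (λ - 8)·(λ - 9).
Eigenvalues: 3, 8, 9.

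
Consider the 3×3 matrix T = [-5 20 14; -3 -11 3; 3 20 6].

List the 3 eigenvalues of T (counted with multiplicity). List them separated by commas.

-11, -8, 9

Set up det(lambda·I - T) = 0.
Expanding along the first row, p(lambda) = lambda^3 + 10·lambda^2 - 83·lambda - 792.
Since p(9) = 0, lambda = 9 is a root.
Dividing by (lambda - 9) leaves lambda^2 + 19·lambda + 88.
The quadratic factors as (lambda + 11)·(lambda + 8).
Eigenvalues: -11, -8, 9.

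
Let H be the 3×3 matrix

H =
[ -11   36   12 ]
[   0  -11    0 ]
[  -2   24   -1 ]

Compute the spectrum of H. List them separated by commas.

Set up det(μI - H) = 0.
Cofactor expansion gives p(μ) = μ^3 + 23μ^2 + 167μ + 385.
Try μ = -5: p(-5) = 0, so -5 is a root.
Factor out (μ + 5): p(μ) = (μ + 5)·(μ^2 + 18μ + 77).
The quadratic factors as (μ + 11)·(μ + 7).
Eigenvalues: -11, -7, -5.

-11, -7, -5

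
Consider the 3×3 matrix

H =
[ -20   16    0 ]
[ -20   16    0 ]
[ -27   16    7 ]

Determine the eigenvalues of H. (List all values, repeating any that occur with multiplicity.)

Set up det(lambda·I - H) = 0.
Cofactor expansion gives p(lambda) = lambda^3 - 3·lambda^2 - 28·lambda.
Try lambda = 0: p(0) = 0, so 0 is a root.
Factor out lambda: p(lambda) = lambda·(lambda^2 - 3·lambda - 28).
The quadratic factors as (lambda + 4)·(lambda - 7).
Eigenvalues: -4, 0, 7.

-4, 0, 7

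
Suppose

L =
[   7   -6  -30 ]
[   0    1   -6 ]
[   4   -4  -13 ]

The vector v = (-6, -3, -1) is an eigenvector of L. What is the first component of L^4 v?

-6

First find the eigenvalue: Lv = (6, 3, 1) = -1·(-6, -3, -1), so λ = -1.
Then L^4 v = λ^4·v = (-1)^4·(-6, -3, -1) = 1·(-6, -3, -1) = (-6, -3, -1).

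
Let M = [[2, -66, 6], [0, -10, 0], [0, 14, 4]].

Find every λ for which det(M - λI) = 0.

Compute the characteristic polynomial p(μ) = det(μI - M).
Expanding along the first row, p(μ) = μ^3 + 4μ^2 - 52μ + 80.
Try μ = 2: p(2) = 0, so 2 is a root.
Dividing by (μ - 2) leaves μ^2 + 6μ - 40.
The quadratic factors as (μ + 10)·(μ - 4).
Eigenvalues: -10, 2, 4.

-10, 2, 4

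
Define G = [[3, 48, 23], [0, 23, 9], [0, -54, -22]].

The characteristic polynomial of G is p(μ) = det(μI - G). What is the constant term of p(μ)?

60

p(μ) = μ^3 - 4μ^2 - 17μ + 60.
The constant term is 60.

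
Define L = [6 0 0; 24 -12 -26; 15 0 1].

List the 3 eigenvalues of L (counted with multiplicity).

Compute the characteristic polynomial p(λ) = det(λI - L).
Cofactor expansion gives p(λ) = λ^3 + 5λ^2 - 78λ + 72.
Try λ = 1: p(1) = 0, so 1 is a root.
Dividing by (λ - 1) leaves λ^2 + 6λ - 72.
The quadratic factors as (λ + 12)·(λ - 6).
Eigenvalues: -12, 1, 6.

-12, 1, 6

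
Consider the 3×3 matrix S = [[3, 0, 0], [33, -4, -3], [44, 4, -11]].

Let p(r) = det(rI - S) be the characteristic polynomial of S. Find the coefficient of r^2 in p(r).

12

The coefficient of r^2 of det(rI - S) is −trace(S).
trace(S) = (3) + (-4) + (-11) = -12, so the coefficient is 12.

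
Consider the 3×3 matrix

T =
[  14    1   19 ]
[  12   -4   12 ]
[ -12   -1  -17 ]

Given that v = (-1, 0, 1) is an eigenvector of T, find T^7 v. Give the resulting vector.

First find the eigenvalue: Tv = (5, 0, -5) = -5·(-1, 0, 1), so λ = -5.
Then T^7 v = λ^7·v = (-5)^7·(-1, 0, 1) = -78125·(-1, 0, 1) = (78125, 0, -78125).

(78125, 0, -78125)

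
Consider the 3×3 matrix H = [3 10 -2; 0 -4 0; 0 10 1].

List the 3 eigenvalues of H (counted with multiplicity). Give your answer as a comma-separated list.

Compute the characteristic polynomial p(s) = det(sI - H).
Expanding along the first row, p(s) = s^3 - 13s + 12.
Try s = 3: p(3) = 0, so 3 is a root.
Dividing by (s - 3) leaves s^2 + 3s - 4.
The quadratic factors as (s + 4)·(s - 1).
Eigenvalues: -4, 1, 3.

-4, 1, 3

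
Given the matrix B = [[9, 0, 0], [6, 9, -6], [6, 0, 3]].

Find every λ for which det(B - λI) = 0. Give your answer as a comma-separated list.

3, 9, 9

Compute the characteristic polynomial p(λ) = det(λI - B).
Cofactor expansion gives p(λ) = λ^3 - 21λ^2 + 135λ - 243.
Since p(3) = 0, λ = 3 is a root.
Dividing by (λ - 3) leaves λ^2 - 18λ + 81.
The quadratic factor is (λ - 9)^2.
Eigenvalues: 3, 9, 9.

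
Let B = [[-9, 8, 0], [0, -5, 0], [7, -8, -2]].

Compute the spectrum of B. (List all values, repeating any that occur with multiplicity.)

Compute the characteristic polynomial p(s) = det(sI - B).
Expanding along the first row, p(s) = s^3 + 16s^2 + 73s + 90.
Try s = -5: p(-5) = 0, so -5 is a root.
Factor out (s + 5): p(s) = (s + 5)·(s^2 + 11s + 18).
The quadratic factors as (s + 9)·(s + 2).
Eigenvalues: -9, -5, -2.

-9, -5, -2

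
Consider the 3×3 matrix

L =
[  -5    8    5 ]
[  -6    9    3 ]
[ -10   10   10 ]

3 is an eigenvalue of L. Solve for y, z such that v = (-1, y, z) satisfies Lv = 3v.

-1, 0

We need (L - 3I)v = 0.
L - 3I = [[-8, 8, 5], [-6, 6, 3], [-10, 10, 7]].
Row 1: (-8)·-1 + (8)·y + (5)·z = 0
Row 2: (-6)·-1 + (6)·y + (3)·z = 0
Row 3: (-10)·-1 + (10)·y + (7)·z = 0
Solving gives y = -1, z = 0.
Check: L·(-1, -1, 0) = (-3, -3, 0) = 3·(-1, -1, 0).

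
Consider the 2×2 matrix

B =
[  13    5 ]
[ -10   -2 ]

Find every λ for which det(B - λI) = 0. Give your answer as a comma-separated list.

det(B - μI) = (13 - μ)(-2 - μ) - (5)·(-10) = μ^2 - 11μ + 24.
This factors as (μ - 3)·(μ - 8) = 0.
Eigenvalues: 3, 8.

3, 8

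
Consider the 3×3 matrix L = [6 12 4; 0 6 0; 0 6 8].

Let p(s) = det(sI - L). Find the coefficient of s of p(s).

132

p(s) = s^3 - 20s^2 + 132s - 288.
The coefficient of s is 132.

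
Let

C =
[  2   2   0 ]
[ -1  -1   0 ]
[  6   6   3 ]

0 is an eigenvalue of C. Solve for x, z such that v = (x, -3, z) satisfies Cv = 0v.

We need (C)v = 0.
C = [[2, 2, 0], [-1, -1, 0], [6, 6, 3]].
Row 1: (2)·x + (2)·-3 + (0)·z = 0
Row 2: (-1)·x + (-1)·-3 + (0)·z = 0
Row 3: (6)·x + (6)·-3 + (3)·z = 0
Solving gives x = 3, z = 0.
Check: C·(3, -3, 0) = (0, 0, 0) = 0·(3, -3, 0).

3, 0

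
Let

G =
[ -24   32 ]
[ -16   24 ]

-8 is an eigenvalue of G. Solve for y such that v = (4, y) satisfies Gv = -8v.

We need (G + 8I)v = 0.
G + 8I = [[-16, 32], [-16, 32]].
Row 1: (-16)·4 + (32)·y = 0
Row 2: (-16)·4 + (32)·y = 0
Solving gives y = 2.
Check: G·(4, 2) = (-32, -16) = -8·(4, 2).

2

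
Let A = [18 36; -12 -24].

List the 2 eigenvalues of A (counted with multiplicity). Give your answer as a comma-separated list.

det(A - lambda·I) = (18 - lambda)(-24 - lambda) - (36)·(-12) = lambda^2 + 6·lambda.
This factors as (lambda + 6)·lambda = 0.
Eigenvalues: -6, 0.

-6, 0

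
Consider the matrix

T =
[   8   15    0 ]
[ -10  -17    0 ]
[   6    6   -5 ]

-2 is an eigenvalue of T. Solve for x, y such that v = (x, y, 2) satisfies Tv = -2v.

We need (T + 2I)v = 0.
T + 2I = [[10, 15, 0], [-10, -15, 0], [6, 6, -3]].
Row 1: (10)·x + (15)·y + (0)·2 = 0
Row 2: (-10)·x + (-15)·y + (0)·2 = 0
Row 3: (6)·x + (6)·y + (-3)·2 = 0
Solving gives x = 3, y = -2.
Check: T·(3, -2, 2) = (-6, 4, -4) = -2·(3, -2, 2).

3, -2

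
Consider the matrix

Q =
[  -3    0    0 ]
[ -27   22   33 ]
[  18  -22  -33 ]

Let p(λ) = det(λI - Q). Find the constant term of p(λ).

p(λ) = λ^3 + 14λ^2 + 33λ.
The constant term is 0.

0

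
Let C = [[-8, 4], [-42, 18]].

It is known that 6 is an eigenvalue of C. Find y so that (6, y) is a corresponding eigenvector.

21

We need (C - 6I)v = 0.
C - 6I = [[-14, 4], [-42, 12]].
Row 1: (-14)·6 + (4)·y = 0
Row 2: (-42)·6 + (12)·y = 0
Solving gives y = 21.
Check: C·(6, 21) = (36, 126) = 6·(6, 21).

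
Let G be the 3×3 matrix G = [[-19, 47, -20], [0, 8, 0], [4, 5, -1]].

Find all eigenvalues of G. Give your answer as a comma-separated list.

-11, -9, 8

The characteristic polynomial is p(s) = det(sI - G).
Expanding the 3×3 determinant: p(s) = s^3 + 12s^2 - 61s - 792.
Rational-root test: s = -9 gives p(-9) = 0.
Dividing by (s + 9) leaves s^2 + 3s - 88.
The quadratic factors as (s + 11)·(s - 8).
Eigenvalues: -11, -9, 8.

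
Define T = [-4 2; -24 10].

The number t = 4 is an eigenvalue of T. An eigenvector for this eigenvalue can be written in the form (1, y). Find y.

4

We need (T - 4I)v = 0.
T - 4I = [[-8, 2], [-24, 6]].
Row 1: (-8)·1 + (2)·y = 0
Row 2: (-24)·1 + (6)·y = 0
Solving gives y = 4.
Check: T·(1, 4) = (4, 16) = 4·(1, 4).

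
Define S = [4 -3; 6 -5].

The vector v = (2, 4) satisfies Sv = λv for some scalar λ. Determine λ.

Compute Sv: S·(2, 4) = (-4, -8).
Since Sv = λv, compare component 1: -4 = λ·2, so λ = -2.

-2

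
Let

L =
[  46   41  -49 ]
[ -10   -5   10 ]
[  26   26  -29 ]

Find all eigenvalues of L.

Compute the characteristic polynomial p(s) = det(sI - L).
Expanding along the first row, p(s) = s^3 - 12s^2 + 5s + 150.
Rational-root test: s = -3 gives p(-3) = 0.
Factor out (s + 3): p(s) = (s + 3)·(s^2 - 15s + 50).
The quadratic factors as (s - 5)·(s - 10).
Eigenvalues: -3, 5, 10.

-3, 5, 10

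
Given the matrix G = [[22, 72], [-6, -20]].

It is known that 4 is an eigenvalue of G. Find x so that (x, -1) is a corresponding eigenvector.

4

We need (G - 4I)v = 0.
G - 4I = [[18, 72], [-6, -24]].
Row 1: (18)·x + (72)·-1 = 0
Row 2: (-6)·x + (-24)·-1 = 0
Solving gives x = 4.
Check: G·(4, -1) = (16, -4) = 4·(4, -1).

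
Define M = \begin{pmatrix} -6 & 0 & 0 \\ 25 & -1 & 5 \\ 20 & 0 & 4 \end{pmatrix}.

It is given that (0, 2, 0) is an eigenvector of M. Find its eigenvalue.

Compute Mv: M·(0, 2, 0) = (0, -2, 0).
Since Mv = λv, compare component 2: -2 = λ·2, so λ = -1.

-1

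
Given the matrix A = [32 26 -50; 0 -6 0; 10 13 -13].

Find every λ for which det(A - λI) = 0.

-6, 7, 12

The characteristic polynomial is p(lambda) = det(lambda·I - A).
Cofactor expansion gives p(lambda) = lambda^3 - 13·lambda^2 - 30·lambda + 504.
Rational-root test: lambda = 7 gives p(7) = 0.
Dividing by (lambda - 7) leaves lambda^2 - 6·lambda - 72.
The quadratic factors as (lambda + 6)·(lambda - 12).
Eigenvalues: -6, 7, 12.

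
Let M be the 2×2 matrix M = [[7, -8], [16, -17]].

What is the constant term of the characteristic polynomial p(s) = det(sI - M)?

9

p(0) = det(0·I − M) = det(−M) = (−1)^2·det(M).
det(M) = 9, so p(0) = 9.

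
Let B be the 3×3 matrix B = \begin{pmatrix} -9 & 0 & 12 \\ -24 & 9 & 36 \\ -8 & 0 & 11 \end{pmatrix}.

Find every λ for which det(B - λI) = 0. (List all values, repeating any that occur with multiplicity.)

-1, 3, 9

Compute the characteristic polynomial p(r) = det(rI - B).
Expanding along the first row, p(r) = r^3 - 11r^2 + 15r + 27.
Since p(-1) = 0, r = -1 is a root.
Dividing by (r + 1) leaves r^2 - 12r + 27.
The quadratic factors as (r - 3)·(r - 9).
Eigenvalues: -1, 3, 9.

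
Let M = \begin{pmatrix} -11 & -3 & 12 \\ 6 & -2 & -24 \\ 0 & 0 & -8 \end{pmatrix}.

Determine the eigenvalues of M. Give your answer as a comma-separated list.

-8, -8, -5

Compute the characteristic polynomial p(lambda) = det(lambda·I - M).
Cofactor expansion gives p(lambda) = lambda^3 + 21·lambda^2 + 144·lambda + 320.
Rational-root test: lambda = -5 gives p(-5) = 0.
Dividing by (lambda + 5) leaves lambda^2 + 16·lambda + 64.
The quadratic factor is (lambda + 8)^2.
Eigenvalues: -8, -8, -5.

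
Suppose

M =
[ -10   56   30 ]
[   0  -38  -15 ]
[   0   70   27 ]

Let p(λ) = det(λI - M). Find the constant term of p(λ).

240

p(λ) = λ^3 + 21λ^2 + 134λ + 240.
The constant term is 240.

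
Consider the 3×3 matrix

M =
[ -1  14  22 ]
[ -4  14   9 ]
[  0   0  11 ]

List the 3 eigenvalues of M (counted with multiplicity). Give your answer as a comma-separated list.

Set up det(tI - M) = 0.
Cofactor expansion gives p(t) = t^3 - 24t^2 + 185t - 462.
Since p(6) = 0, t = 6 is a root.
Dividing by (t - 6) leaves t^2 - 18t + 77.
The quadratic factors as (t - 7)·(t - 11).
Eigenvalues: 6, 7, 11.

6, 7, 11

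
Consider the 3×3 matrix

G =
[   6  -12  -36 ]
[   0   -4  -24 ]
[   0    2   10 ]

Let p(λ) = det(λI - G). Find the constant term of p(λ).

p(λ) = λ^3 - 12λ^2 + 44λ - 48.
The constant term is -48.

-48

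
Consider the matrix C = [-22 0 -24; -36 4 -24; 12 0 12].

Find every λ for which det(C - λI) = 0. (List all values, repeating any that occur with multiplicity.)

-6, -4, 4

Compute the characteristic polynomial p(s) = det(sI - C).
Expanding along the first row, p(s) = s^3 + 6s^2 - 16s - 96.
Try s = -4: p(-4) = 0, so -4 is a root.
Dividing by (s + 4) leaves s^2 + 2s - 24.
The quadratic factors as (s + 6)·(s - 4).
Eigenvalues: -6, -4, 4.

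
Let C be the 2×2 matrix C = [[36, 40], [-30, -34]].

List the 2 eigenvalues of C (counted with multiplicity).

-4, 6

det(C - λI) = (36 - λ)(-34 - λ) - (40)·(-30) = λ^2 - 2λ - 24.
This factors as (λ + 4)·(λ - 6) = 0.
Eigenvalues: -4, 6.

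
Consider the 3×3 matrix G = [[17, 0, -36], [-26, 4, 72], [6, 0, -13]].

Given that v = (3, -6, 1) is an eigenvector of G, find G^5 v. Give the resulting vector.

First find the eigenvalue: Gv = (15, -30, 5) = 5·(3, -6, 1), so λ = 5.
Then G^5 v = λ^5·v = 5^5·(3, -6, 1) = 3125·(3, -6, 1) = (9375, -18750, 3125).

(9375, -18750, 3125)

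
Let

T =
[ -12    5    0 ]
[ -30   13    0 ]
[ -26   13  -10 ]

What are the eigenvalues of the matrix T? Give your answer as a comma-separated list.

-10, -2, 3

Set up det(λI - T) = 0.
Expanding along the first row, p(λ) = λ^3 + 9λ^2 - 16λ - 60.
Try λ = 3: p(3) = 0, so 3 is a root.
Dividing by (λ - 3) leaves λ^2 + 12λ + 20.
The quadratic factors as (λ + 10)·(λ + 2).
Eigenvalues: -10, -2, 3.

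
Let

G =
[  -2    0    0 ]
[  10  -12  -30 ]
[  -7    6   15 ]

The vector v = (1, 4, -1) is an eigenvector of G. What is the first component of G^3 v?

First find the eigenvalue: Gv = (-2, -8, 2) = -2·(1, 4, -1), so λ = -2.
Then G^3 v = λ^3·v = (-2)^3·(1, 4, -1) = -8·(1, 4, -1) = (-8, -32, 8).

-8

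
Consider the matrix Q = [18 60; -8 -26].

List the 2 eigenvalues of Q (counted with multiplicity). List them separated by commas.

det(Q - lambda·I) = (18 - lambda)(-26 - lambda) - (60)·(-8) = lambda^2 + 8·lambda + 12.
This factors as (lambda + 6)·(lambda + 2) = 0.
Eigenvalues: -6, -2.

-6, -2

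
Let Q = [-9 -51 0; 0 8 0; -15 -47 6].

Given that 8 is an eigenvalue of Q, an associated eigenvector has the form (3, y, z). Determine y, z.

We need (Q - 8I)v = 0.
Q - 8I = [[-17, -51, 0], [0, 0, 0], [-15, -47, -2]].
Row 1: (-17)·3 + (-51)·y + (0)·z = 0
Row 2: (0)·3 + (0)·y + (0)·z = 0
Row 3: (-15)·3 + (-47)·y + (-2)·z = 0
Solving gives y = -1, z = 1.
Check: Q·(3, -1, 1) = (24, -8, 8) = 8·(3, -1, 1).

-1, 1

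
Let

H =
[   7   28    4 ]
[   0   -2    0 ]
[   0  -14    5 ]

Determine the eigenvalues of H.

The characteristic polynomial is p(lambda) = det(lambda·I - H).
Expanding the 3×3 determinant: p(lambda) = lambda^3 - 10·lambda^2 + 11·lambda + 70.
Since p(5) = 0, lambda = 5 is a root.
Dividing by (lambda - 5) leaves lambda^2 - 5·lambda - 14.
The quadratic factors as (lambda + 2)·(lambda - 7).
Eigenvalues: -2, 5, 7.

-2, 5, 7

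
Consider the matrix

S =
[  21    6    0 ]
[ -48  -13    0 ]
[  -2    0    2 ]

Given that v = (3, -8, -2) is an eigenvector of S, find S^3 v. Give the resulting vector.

First find the eigenvalue: Sv = (15, -40, -10) = 5·(3, -8, -2), so λ = 5.
Then S^3 v = λ^3·v = 5^3·(3, -8, -2) = 125·(3, -8, -2) = (375, -1000, -250).

(375, -1000, -250)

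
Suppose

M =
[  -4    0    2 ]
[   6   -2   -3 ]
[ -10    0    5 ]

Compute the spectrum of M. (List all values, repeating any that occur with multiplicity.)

-2, 0, 1

Set up det(tI - M) = 0.
Cofactor expansion gives p(t) = t^3 + t^2 - 2t.
Since p(0) = 0, t = 0 is a root.
Factor out t: p(t) = t·(t^2 + t - 2).
The quadratic factors as (t + 2)·(t - 1).
Eigenvalues: -2, 0, 1.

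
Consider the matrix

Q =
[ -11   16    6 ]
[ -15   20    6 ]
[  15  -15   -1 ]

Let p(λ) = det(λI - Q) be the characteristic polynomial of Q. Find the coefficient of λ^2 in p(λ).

-8

The coefficient of λ^2 of det(λI - Q) is −trace(Q).
trace(Q) = (-11) + (20) + (-1) = 8, so the coefficient is -8.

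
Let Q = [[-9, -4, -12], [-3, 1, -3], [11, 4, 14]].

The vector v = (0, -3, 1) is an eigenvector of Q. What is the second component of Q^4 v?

First find the eigenvalue: Qv = (0, -6, 2) = 2·(0, -3, 1), so λ = 2.
Then Q^4 v = λ^4·v = 2^4·(0, -3, 1) = 16·(0, -3, 1) = (0, -48, 16).

-48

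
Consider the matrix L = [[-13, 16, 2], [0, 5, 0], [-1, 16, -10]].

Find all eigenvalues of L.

Compute the characteristic polynomial p(t) = det(tI - L).
Expanding the 3×3 determinant: p(t) = t^3 + 18t^2 + 17t - 660.
Since p(5) = 0, t = 5 is a root.
Dividing by (t - 5) leaves t^2 + 23t + 132.
The quadratic factors as (t + 12)·(t + 11).
Eigenvalues: -12, -11, 5.

-12, -11, 5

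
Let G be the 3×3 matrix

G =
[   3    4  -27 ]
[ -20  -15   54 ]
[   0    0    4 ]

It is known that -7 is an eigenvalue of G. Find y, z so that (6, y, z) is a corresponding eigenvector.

We need (G + 7I)v = 0.
G + 7I = [[10, 4, -27], [-20, -8, 54], [0, 0, 11]].
Row 1: (10)·6 + (4)·y + (-27)·z = 0
Row 2: (-20)·6 + (-8)·y + (54)·z = 0
Row 3: (0)·6 + (0)·y + (11)·z = 0
Solving gives y = -15, z = 0.
Check: G·(6, -15, 0) = (-42, 105, 0) = -7·(6, -15, 0).

-15, 0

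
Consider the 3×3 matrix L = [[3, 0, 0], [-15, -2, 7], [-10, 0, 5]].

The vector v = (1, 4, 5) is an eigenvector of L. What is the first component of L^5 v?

243

First find the eigenvalue: Lv = (3, 12, 15) = 3·(1, 4, 5), so λ = 3.
Then L^5 v = λ^5·v = 3^5·(1, 4, 5) = 243·(1, 4, 5) = (243, 972, 1215).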